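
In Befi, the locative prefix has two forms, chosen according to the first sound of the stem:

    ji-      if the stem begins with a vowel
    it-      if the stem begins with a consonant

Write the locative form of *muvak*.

itmuvak

The first sound of *muvak* is /m/, which is a consonant, so the prefix is it-, giving *itmuvak*.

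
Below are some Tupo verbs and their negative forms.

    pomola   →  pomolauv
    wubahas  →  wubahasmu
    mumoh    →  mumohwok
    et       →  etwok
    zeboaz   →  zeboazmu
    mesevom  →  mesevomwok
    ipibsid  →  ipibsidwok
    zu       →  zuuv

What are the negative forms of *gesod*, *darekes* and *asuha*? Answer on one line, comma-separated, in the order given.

gesodwok, darekesmu, asuhauv

The suffix is conditioned by the final sound: -mu when the stem ends in a sibilant (*wubahas*, *zeboaz*); -wok when the stem ends in a non-sibilant consonant (*mumoh*, *et*, *mesevom*, *ipibsid*); -uv when the stem ends in a vowel (*pomola*, *zu*).
Since the final sound of *gesod* is /d/ (a non-sibilant consonant), it takes -wok, giving *gesodwok*.
The final sound of *darekes* is /s/, which is a sibilant, so the suffix is -mu, giving *darekesmu*.
The final sound of *asuha* is /a/, which is a vowel, so the suffix is -uv, giving *asuhauv*.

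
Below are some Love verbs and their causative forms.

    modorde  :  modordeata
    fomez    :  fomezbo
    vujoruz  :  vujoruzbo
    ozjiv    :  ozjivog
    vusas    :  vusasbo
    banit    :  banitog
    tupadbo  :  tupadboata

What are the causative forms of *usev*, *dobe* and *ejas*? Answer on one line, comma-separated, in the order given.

usevog, dobeata, ejasbo

Looking at the final sound of each stem: -bo when the stem ends in a sibilant (*fomez*, *vujoruz*, *vusas*); -og when the stem ends in a non-sibilant consonant (*ozjiv*, *banit*); -ata when the stem ends in a vowel (*modorde*, *tupadbo*).
Since the final sound of *usev* is /v/ (a non-sibilant consonant), it takes -og, giving *usevog*.
Since the final sound of *dobe* is /e/ (a vowel), it takes -ata, giving *dobeata*.
The final sound of *ejas* is /s/, which is a sibilant, so the suffix is -bo, giving *ejasbo*.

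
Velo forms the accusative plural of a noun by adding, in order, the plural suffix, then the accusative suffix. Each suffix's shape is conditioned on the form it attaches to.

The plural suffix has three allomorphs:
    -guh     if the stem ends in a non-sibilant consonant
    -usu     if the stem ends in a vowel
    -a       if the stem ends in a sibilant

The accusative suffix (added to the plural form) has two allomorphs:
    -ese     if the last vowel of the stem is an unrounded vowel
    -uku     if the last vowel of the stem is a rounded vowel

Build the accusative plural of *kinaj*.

kinajguhuku

*kinaj* — final sound /j/ (a non-sibilant consonant) → -guh → *kinajguh*.
Since the last vowel of the plural form *kinajguh* is /u/ (a rounded vowel), it takes -uku, giving *kinajguhuku*.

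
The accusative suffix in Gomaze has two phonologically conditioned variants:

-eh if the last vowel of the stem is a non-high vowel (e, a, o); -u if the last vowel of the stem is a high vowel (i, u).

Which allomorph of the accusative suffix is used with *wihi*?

*wihi* — last vowel /i/ (a high vowel) → -u.

-u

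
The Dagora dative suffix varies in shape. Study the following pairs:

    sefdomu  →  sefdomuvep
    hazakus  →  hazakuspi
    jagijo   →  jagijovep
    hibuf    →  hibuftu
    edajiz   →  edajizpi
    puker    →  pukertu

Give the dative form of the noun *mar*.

martu

The pattern is sibilance of the final sound: -pi when the stem ends in a sibilant (*hazakus*, *edajiz*); -tu when the stem ends in a non-sibilant consonant (*hibuf*, *puker*); -vep when the stem ends in a vowel (*sefdomu*, *jagijo*).
*mar*: final sound = /r/, a non-sibilant consonant → -tu → *martu*.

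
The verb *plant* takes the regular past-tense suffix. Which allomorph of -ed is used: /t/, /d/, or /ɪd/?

/ɪd/

The stem *plant* ends in /t/ or /d/.
The -ed suffix is realized as /ɪd/ after /t, d/; as /t/ after other voiceless consonants; and as /d/ after other voiced sounds.
So -ed on *plant* is pronounced /ɪd/.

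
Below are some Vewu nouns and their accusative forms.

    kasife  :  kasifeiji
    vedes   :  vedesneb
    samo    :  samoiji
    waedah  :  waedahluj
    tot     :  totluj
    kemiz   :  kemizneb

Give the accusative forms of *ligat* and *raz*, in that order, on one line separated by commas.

ligatluj, razneb

The alternation tracks the final sound of the stem — -neb when the stem ends in a sibilant (*vedes*, *kemiz*); -luj when the stem ends in a non-sibilant consonant (*waedah*, *tot*); -iji when the stem ends in a vowel (*kasife*, *samo*).
*ligat* — final sound /t/ (a non-sibilant consonant) → -luj → *ligatluj*.
Since the final sound of *raz* is /z/ (a sibilant), it takes -neb, giving *razneb*.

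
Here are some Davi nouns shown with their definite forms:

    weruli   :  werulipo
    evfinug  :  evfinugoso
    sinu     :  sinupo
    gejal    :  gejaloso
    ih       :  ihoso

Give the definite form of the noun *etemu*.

The pattern is consonant vs. vowel: -oso when the stem ends in a consonant (*evfinug*, *gejal*, *ih*); -po when the stem ends in a vowel (*weruli*, *sinu*).
Since the final sound of *etemu* is /u/ (a vowel), it takes -po, giving *etemupo*.

etemupo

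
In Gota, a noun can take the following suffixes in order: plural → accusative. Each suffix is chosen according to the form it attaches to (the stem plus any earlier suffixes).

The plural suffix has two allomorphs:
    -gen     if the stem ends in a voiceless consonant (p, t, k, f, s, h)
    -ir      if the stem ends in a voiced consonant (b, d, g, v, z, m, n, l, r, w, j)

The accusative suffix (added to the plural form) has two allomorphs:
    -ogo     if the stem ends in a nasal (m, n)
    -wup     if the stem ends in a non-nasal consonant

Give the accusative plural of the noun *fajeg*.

*fajeg* — final consonant /g/ (voiced) → -ir → *fajegir*.
The plural form *fajegir*: final consonant = /r/, non-nasal → -wup → *fajegirwup*.

fajegirwup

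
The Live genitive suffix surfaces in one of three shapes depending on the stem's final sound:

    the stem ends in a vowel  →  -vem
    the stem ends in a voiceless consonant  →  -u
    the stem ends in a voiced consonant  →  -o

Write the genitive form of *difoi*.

*difoi*: final sound = /i/, a vowel → -vem → *difoivem*.

difoivem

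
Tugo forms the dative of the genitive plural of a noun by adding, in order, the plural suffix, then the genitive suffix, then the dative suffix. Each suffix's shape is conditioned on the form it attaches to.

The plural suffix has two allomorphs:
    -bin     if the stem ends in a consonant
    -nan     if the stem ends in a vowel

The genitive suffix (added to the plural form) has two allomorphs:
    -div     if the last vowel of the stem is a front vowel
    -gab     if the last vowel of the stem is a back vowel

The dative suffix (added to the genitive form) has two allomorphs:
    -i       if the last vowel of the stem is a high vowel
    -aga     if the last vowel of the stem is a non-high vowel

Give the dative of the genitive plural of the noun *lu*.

lunangabaga

*lu* — final sound /u/ (a vowel) → -nan → *lunan*.
Since the last vowel of the plural form *lunan* is /a/ (a back vowel), it takes -gab, giving *lunangab*.
The genitive form *lunangab*: last vowel = /a/, a non-high vowel → -aga → *lunangabaga*.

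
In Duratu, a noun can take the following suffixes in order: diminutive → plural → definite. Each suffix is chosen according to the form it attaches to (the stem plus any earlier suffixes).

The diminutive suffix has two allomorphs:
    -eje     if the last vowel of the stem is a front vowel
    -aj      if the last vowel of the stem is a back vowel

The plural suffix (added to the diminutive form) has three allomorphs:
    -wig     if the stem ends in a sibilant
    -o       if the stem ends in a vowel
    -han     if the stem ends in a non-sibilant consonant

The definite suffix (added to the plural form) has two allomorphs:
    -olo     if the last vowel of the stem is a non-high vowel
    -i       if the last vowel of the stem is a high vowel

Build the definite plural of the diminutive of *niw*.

niwejeoolo

*niw* — last vowel /i/ (a front vowel) → -eje → *niweje*.
The diminutive form *niweje* — final sound /e/ (a vowel) → -o → *niwejeo*.
Since the last vowel of the plural form *niwejeo* is /o/ (a non-high vowel), it takes -olo, giving *niwejeoolo*.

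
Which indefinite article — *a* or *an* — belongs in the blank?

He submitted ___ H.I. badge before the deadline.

an

The indefinite article is chosen by the initial *sound* of the following word, not its spelling.
The initialism *H.I.* is read letter by letter; the first letter, H, is pronounced /eɪtʃ/, which begins with a vowel sound.
So the article is *an*: He submitted an H.I. badge before the deadline.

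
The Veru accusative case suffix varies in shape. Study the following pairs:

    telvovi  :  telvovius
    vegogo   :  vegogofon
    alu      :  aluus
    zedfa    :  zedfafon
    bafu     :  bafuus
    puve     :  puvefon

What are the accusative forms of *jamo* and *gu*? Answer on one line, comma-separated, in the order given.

Looking at the last vowel of each stem: -us when the last vowel of the stem is a high vowel (*telvovi*, *alu*, *bafu*); -fon when the last vowel of the stem is a non-high vowel (*vegogo*, *zedfa*, *puve*).
*jamo*: last vowel = /o/, a non-high vowel → -fon → *jamofon*.
The last vowel of *gu* is /u/, which is a high vowel, so the suffix is -us, giving *guus*.

jamofon, guus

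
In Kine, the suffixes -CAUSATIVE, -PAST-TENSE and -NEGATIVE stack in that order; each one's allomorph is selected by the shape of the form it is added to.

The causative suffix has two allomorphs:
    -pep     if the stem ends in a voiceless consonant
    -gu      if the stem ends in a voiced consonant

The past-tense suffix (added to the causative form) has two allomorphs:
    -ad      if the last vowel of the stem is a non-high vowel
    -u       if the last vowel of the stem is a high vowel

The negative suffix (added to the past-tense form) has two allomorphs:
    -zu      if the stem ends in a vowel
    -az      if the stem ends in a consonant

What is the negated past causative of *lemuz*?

The final consonant of *lemuz* is /z/, which is voiced, so the causative suffix is -gu, giving *lemuzgu*.
Since the last vowel of the causative form *lemuzgu* is /u/ (a high vowel), it takes -u, giving *lemuzguu*.
The final sound of the past-tense form *lemuzguu* is /u/, which is a vowel, so the negative suffix is -zu, giving *lemuzguuzu*.

lemuzguuzu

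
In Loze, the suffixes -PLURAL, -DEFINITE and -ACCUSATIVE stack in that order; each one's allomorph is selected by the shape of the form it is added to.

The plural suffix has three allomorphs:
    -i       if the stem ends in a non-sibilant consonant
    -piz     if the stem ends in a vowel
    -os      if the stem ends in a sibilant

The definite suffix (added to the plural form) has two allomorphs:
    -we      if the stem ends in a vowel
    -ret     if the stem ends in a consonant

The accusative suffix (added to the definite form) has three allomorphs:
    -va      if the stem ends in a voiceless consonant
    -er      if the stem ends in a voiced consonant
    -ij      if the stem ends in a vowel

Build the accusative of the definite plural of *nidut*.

*nidut*: final sound = /t/, a non-sibilant consonant → -i → *niduti*.
The plural form *niduti*: final sound = /i/, a vowel → -we → *nidutiwe*.
Since the final sound of the definite form *nidutiwe* is /e/ (a vowel), it takes -ij, giving *nidutiweij*.

nidutiweij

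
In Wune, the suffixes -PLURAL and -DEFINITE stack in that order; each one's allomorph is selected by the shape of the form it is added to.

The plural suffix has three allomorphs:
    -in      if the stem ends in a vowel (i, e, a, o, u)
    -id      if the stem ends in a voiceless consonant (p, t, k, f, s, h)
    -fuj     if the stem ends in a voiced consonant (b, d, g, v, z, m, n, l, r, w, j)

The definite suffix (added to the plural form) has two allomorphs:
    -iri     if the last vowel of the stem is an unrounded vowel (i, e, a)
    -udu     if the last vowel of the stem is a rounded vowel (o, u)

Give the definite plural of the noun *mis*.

misidiri

*mis* — final sound /s/ (a voiceless consonant) → -id → *misid*.
Since the last vowel of the plural form *misid* is /i/ (an unrounded vowel), it takes -iri, giving *misidiri*.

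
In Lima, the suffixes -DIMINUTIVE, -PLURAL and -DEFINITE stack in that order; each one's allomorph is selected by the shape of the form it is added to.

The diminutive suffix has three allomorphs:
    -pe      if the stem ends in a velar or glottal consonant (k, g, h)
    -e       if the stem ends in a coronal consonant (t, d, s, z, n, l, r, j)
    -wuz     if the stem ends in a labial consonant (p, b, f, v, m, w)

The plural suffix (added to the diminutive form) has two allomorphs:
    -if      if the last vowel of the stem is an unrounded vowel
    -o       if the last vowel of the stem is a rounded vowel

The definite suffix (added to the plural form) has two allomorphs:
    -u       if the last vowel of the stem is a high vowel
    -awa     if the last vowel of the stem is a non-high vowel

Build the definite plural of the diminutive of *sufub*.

sufubwuzoawa

*sufub*: final consonant = /b/, labial → -wuz → *sufubwuz*.
Since the last vowel of the diminutive form *sufubwuz* is /u/ (a rounded vowel), it takes -o, giving *sufubwuzo*.
The plural form *sufubwuzo*: last vowel = /o/, a non-high vowel → -awa → *sufubwuzoawa*.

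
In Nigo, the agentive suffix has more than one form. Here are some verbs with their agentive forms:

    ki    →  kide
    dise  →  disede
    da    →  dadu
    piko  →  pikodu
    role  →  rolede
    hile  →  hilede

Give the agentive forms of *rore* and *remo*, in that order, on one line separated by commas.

rorede, remodu

Looking at the last vowel of each stem: -de when the last vowel of the stem is a front vowel (*ki*, *dise*, *role*, *hile*); -du when the last vowel of the stem is a back vowel (*da*, *piko*).
The last vowel of *rore* is /e/, which is a front vowel, so the suffix is -de, giving *rorede*.
The last vowel of *remo* is /o/, which is a back vowel, so the suffix is -du, giving *remodu*.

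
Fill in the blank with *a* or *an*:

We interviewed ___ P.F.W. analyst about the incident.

a

The indefinite article is chosen by the initial *sound* of the following word, not its spelling.
The initialism *P.F.W.* is read letter by letter; the first letter, P, is pronounced /piː/, which begins with a consonant sound.
So the article is *a*: We interviewed a P.F.W. analyst about the incident.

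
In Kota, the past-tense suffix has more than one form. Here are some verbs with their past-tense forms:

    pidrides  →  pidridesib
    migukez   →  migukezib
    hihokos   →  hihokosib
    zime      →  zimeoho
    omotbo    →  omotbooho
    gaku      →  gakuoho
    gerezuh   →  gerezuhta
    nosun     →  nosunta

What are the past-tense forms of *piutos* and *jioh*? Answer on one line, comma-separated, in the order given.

piutosib, jiohta

Looking at the final sound of each stem: -ib when the stem ends in a sibilant (*pidrides*, *migukez*, *hihokos*); -ta when the stem ends in a non-sibilant consonant (*gerezuh*, *nosun*); -oho when the stem ends in a vowel (*zime*, *omotbo*, *gaku*).
*piutos* — final sound /s/ (a sibilant) → -ib → *piutosib*.
*jioh*: final sound = /h/, a non-sibilant consonant → -ta → *jiohta*.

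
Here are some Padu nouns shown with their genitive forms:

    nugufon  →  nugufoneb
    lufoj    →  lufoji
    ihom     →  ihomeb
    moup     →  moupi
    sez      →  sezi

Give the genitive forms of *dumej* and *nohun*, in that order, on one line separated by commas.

The alternation tracks the final consonant of the stem — -eb when the stem ends in a nasal (*nugufon*, *ihom*); -i when the stem ends in a non-nasal consonant (*lufoj*, *moup*, *sez*).
The final consonant of *dumej* is /j/, which is non-nasal, so the suffix is -i, giving *dumeji*.
The final consonant of *nohun* is /n/, which is a nasal, so the suffix is -eb, giving *nohuneb*.

dumeji, nohuneb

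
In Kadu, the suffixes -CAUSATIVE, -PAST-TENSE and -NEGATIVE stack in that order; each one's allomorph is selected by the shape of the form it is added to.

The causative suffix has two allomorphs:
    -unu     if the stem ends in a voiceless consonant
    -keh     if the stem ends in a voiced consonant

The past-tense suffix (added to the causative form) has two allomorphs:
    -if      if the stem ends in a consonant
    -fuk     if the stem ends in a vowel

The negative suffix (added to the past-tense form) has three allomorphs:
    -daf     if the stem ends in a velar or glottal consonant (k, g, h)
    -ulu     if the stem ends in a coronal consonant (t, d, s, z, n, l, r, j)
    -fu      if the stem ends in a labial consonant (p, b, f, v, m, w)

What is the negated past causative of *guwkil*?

guwkilkehiffu

*guwkil* — final consonant /l/ (voiced) → -keh → *guwkilkeh*.
The causative form *guwkilkeh*: final sound = /h/, a consonant → -if → *guwkilkehif*.
The final consonant of the past-tense form *guwkilkehif* is /f/, which is labial, so the negative suffix is -fu, giving *guwkilkehiffu*.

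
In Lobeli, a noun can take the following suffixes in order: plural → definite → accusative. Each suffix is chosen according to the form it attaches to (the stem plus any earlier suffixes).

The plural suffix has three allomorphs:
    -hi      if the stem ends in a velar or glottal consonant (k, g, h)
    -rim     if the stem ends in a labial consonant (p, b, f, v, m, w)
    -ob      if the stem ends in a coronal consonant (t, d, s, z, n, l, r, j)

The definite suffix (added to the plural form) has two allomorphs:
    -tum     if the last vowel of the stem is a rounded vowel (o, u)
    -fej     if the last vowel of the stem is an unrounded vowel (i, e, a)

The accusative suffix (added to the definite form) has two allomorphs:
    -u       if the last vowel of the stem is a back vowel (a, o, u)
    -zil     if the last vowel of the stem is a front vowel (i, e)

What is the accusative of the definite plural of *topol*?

Since the final consonant of *topol* is /l/ (coronal), it takes -ob, giving *topolob*.
Since the last vowel of the plural form *topolob* is /o/ (a rounded vowel), it takes -tum, giving *topolobtum*.
Since the last vowel of the definite form *topolobtum* is /u/ (a back vowel), it takes -u, giving *topolobtumu*.

topolobtumu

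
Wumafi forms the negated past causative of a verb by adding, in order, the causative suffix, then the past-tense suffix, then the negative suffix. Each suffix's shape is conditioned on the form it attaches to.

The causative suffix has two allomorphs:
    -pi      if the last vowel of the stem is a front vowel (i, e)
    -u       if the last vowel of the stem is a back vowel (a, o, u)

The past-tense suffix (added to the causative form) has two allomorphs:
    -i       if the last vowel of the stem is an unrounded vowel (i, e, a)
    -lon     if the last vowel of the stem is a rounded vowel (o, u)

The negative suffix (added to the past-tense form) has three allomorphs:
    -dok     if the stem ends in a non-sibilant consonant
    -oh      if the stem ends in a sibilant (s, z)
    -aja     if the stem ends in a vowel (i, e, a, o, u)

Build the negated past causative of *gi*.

gipiiaja

*gi*: last vowel = /i/, a front vowel → -pi → *gipi*.
The last vowel of the causative form *gipi* is /i/, which is an unrounded vowel, so the past-tense suffix is -i, giving *gipii*.
Since the final sound of the past-tense form *gipii* is /i/ (a vowel), it takes -aja, giving *gipiiaja*.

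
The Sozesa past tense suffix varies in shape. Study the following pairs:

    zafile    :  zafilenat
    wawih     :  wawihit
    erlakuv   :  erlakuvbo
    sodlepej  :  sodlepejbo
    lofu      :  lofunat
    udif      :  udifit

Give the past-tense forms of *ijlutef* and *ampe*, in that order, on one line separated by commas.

Looking at the final sound of each stem: -it when the stem ends in a voiceless consonant (*wawih*, *udif*); -bo when the stem ends in a voiced consonant (*erlakuv*, *sodlepej*); -nat when the stem ends in a vowel (*zafile*, *lofu*).
The final sound of *ijlutef* is /f/, which is a voiceless consonant, so the suffix is -it, giving *ijlutefit*.
Since the final sound of *ampe* is /e/ (a vowel), it takes -nat, giving *ampenat*.

ijlutefit, ampenat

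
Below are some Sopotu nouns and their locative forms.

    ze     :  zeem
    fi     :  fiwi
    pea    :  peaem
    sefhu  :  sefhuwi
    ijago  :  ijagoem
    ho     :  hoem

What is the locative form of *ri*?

riwi

The pattern is height harmony: -wi when the last vowel of the stem is a high vowel (*fi*, *sefhu*); -em when the last vowel of the stem is a non-high vowel (*ze*, *pea*, *ijago*, *ho*).
*ri*: last vowel = /i/, a high vowel → -wi → *riwi*.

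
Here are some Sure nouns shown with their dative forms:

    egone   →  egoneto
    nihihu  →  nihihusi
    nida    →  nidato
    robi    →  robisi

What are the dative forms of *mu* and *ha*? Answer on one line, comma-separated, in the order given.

musi, hato

The pattern is height harmony: -si when the last vowel of the stem is a high vowel (*nihihu*, *robi*); -to when the last vowel of the stem is a non-high vowel (*egone*, *nida*).
*mu* — last vowel /u/ (a high vowel) → -si → *musi*.
The last vowel of *ha* is /a/, which is a non-high vowel, so the suffix is -to, giving *hato*.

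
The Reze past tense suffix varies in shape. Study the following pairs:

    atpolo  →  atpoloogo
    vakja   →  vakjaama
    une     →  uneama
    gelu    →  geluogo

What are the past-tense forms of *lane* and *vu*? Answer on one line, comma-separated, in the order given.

laneama, vuogo

The pattern is rounding harmony: -ogo when the last vowel of the stem is a rounded vowel (*atpolo*, *gelu*); -ama when the last vowel of the stem is an unrounded vowel (*vakja*, *une*).
*lane*: last vowel = /e/, an unrounded vowel → -ama → *laneama*.
*vu* — last vowel /u/ (a rounded vowel) → -ogo → *vuogo*.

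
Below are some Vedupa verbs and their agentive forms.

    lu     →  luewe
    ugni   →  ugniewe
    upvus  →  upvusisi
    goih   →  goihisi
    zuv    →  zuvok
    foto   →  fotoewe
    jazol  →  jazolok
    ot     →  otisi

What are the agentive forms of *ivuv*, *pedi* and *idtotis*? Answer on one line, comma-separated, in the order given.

The pattern is voicing of the final sound: -isi when the stem ends in a voiceless consonant (*upvus*, *goih*, *ot*); -ok when the stem ends in a voiced consonant (*zuv*, *jazol*); -ewe when the stem ends in a vowel (*lu*, *ugni*, *foto*).
*ivuv* — final sound /v/ (a voiced consonant) → -ok → *ivuvok*.
The final sound of *pedi* is /i/, which is a vowel, so the suffix is -ewe, giving *pediewe*.
Since the final sound of *idtotis* is /s/ (a voiceless consonant), it takes -isi, giving *idtotisisi*.

ivuvok, pediewe, idtotisisi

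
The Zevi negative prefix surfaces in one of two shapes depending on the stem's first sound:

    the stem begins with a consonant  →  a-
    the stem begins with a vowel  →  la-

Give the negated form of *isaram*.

Since the first sound of *isaram* is /i/ (a vowel), it takes la-, giving *laisaram*.

laisaram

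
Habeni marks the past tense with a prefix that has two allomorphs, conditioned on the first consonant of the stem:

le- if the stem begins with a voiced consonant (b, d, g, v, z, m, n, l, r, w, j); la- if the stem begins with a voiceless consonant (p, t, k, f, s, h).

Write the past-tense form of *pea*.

The first consonant of *pea* is /p/, which is voiceless, so the prefix is la-, giving *lapea*.

lapea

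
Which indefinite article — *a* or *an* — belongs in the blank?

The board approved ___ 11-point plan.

an

The indefinite article is chosen by the initial *sound* of the following word, not its spelling.
The number *11* is spoken "eleven", beginning with /ɪˈlɛvən/ — a vowel sound.
So the article is *an*: The board approved an 11-point plan.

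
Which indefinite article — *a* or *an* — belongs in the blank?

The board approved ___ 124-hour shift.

The indefinite article is chosen by the initial *sound* of the following word, not its spelling.
The number *124* is spoken "one hundred …", beginning with /wʌn/ — a consonant sound.
So the article is *a*: The board approved a 124-hour shift.

a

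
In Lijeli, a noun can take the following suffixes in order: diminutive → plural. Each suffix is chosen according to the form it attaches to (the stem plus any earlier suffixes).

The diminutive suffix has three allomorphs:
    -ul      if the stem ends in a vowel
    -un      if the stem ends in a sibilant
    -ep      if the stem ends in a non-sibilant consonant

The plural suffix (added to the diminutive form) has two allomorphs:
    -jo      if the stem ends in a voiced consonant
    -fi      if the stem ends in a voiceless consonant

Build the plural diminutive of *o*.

*o*: final sound = /o/, a vowel → -ul → *oul*.
The diminutive form *oul*: final consonant = /l/, voiced → -jo → *ouljo*.

ouljo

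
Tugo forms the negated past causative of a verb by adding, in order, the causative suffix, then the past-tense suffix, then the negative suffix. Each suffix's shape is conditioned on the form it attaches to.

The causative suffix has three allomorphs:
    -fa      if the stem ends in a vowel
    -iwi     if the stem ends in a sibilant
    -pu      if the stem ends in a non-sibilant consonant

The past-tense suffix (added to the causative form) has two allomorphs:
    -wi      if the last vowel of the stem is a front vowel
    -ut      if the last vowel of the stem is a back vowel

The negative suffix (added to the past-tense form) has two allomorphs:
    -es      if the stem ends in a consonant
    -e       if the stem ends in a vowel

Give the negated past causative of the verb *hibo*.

*hibo*: final sound = /o/, a vowel → -fa → *hibofa*.
Since the last vowel of the causative form *hibofa* is /a/ (a back vowel), it takes -ut, giving *hibofaut*.
The final sound of the past-tense form *hibofaut* is /t/, which is a consonant, so the negative suffix is -es, giving *hibofautes*.

hibofautes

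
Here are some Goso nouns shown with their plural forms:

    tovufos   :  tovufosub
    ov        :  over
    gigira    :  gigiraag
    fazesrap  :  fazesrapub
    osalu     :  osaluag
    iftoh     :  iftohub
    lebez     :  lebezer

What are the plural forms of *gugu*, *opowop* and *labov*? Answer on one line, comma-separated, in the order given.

Looking at the final sound of each stem: -ub when the stem ends in a voiceless consonant (*tovufos*, *fazesrap*, *iftoh*); -er when the stem ends in a voiced consonant (*ov*, *lebez*); -ag when the stem ends in a vowel (*gigira*, *osalu*).
Since the final sound of *gugu* is /u/ (a vowel), it takes -ag, giving *guguag*.
The final sound of *opowop* is /p/, which is a voiceless consonant, so the suffix is -ub, giving *opowopub*.
*labov*: final sound = /v/, a voiced consonant → -er → *labover*.

guguag, opowopub, labover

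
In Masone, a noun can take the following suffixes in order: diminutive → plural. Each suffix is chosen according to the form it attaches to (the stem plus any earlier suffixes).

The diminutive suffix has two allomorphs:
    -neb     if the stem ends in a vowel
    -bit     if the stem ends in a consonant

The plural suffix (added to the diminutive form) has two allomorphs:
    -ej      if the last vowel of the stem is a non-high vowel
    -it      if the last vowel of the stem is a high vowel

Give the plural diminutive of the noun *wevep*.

Since the final sound of *wevep* is /p/ (a consonant), it takes -bit, giving *wevepbit*.
Since the last vowel of the diminutive form *wevepbit* is /i/ (a high vowel), it takes -it, giving *wevepbitit*.

wevepbitit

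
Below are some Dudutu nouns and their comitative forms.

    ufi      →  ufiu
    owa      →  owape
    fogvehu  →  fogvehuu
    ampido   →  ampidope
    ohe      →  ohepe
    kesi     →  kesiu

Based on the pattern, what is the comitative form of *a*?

ape

The pattern is height harmony: -u when the last vowel of the stem is a high vowel (*ufi*, *fogvehu*, *kesi*); -pe when the last vowel of the stem is a non-high vowel (*owa*, *ampido*, *ohe*).
*a* — last vowel /a/ (a non-high vowel) → -pe → *ape*.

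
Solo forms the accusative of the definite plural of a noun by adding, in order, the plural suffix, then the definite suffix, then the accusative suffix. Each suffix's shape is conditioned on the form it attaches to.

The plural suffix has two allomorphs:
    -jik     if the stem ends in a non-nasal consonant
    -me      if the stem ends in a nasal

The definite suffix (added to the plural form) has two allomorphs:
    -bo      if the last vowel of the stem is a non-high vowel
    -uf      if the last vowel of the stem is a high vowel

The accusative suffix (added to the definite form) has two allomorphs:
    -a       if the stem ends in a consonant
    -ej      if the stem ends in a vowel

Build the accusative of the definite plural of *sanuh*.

sanuhjikufa

*sanuh* — final consonant /h/ (non-nasal) → -jik → *sanuhjik*.
The plural form *sanuhjik*: last vowel = /i/, a high vowel → -uf → *sanuhjikuf*.
The definite form *sanuhjikuf* — final sound /f/ (a consonant) → -a → *sanuhjikufa*.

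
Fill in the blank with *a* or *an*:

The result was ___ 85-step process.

The indefinite article is chosen by the initial *sound* of the following word, not its spelling.
The number *85* is spoken "eighty-…", beginning with /ˈeɪti/ — a vowel sound.
So the article is *an*: The result was an 85-step process.

an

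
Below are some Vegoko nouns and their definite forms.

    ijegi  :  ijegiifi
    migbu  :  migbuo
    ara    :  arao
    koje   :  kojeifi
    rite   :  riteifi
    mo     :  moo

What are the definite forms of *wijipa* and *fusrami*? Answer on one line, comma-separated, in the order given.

The pattern is front/back vowel harmony: -ifi when the last vowel of the stem is a front vowel (*ijegi*, *koje*, *rite*); -o when the last vowel of the stem is a back vowel (*migbu*, *ara*, *mo*).
*wijipa* — last vowel /a/ (a back vowel) → -o → *wijipao*.
*fusrami*: last vowel = /i/, a front vowel → -ifi → *fusramiifi*.

wijipao, fusramiifi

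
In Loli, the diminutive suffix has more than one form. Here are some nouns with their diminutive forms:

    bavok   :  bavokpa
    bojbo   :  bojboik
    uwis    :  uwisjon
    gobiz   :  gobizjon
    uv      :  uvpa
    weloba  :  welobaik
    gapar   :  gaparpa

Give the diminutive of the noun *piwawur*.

piwawurpa

Looking at the final sound of each stem: -jon when the stem ends in a sibilant (*uwis*, *gobiz*); -pa when the stem ends in a non-sibilant consonant (*bavok*, *uv*, *gapar*); -ik when the stem ends in a vowel (*bojbo*, *weloba*).
*piwawur*: final sound = /r/, a non-sibilant consonant → -pa → *piwawurpa*.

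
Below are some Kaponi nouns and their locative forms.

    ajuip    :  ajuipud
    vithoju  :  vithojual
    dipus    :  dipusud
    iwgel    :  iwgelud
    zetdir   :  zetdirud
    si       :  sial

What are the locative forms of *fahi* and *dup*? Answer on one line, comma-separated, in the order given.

fahial, dupud

The suffix is conditioned by the final sound: -ud when the stem ends in a consonant (*ajuip*, *dipus*, *iwgel*, *zetdir*); -al when the stem ends in a vowel (*vithoju*, *si*).
*fahi*: final sound = /i/, a vowel → -al → *fahial*.
Since the final sound of *dup* is /p/ (a consonant), it takes -ud, giving *dupud*.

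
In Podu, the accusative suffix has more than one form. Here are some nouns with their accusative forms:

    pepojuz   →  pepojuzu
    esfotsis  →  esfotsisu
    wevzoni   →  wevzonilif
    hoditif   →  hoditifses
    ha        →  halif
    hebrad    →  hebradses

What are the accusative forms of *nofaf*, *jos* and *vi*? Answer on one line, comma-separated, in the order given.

nofafses, josu, vilif

The pattern is sibilance of the final sound: -u when the stem ends in a sibilant (*pepojuz*, *esfotsis*); -ses when the stem ends in a non-sibilant consonant (*hoditif*, *hebrad*); -lif when the stem ends in a vowel (*wevzoni*, *ha*).
Since the final sound of *nofaf* is /f/ (a non-sibilant consonant), it takes -ses, giving *nofafses*.
The final sound of *jos* is /s/, which is a sibilant, so the suffix is -u, giving *josu*.
*vi*: final sound = /i/, a vowel → -lif → *vilif*.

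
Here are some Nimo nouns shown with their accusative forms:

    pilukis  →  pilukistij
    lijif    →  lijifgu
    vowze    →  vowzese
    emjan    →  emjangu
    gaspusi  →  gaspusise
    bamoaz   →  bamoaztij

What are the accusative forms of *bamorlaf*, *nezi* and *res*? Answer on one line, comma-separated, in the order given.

The suffix is conditioned by the final sound: -tij when the stem ends in a sibilant (*pilukis*, *bamoaz*); -gu when the stem ends in a non-sibilant consonant (*lijif*, *emjan*); -se when the stem ends in a vowel (*vowze*, *gaspusi*).
*bamorlaf* — final sound /f/ (a non-sibilant consonant) → -gu → *bamorlafgu*.
Since the final sound of *nezi* is /i/ (a vowel), it takes -se, giving *nezise*.
*res* — final sound /s/ (a sibilant) → -tij → *restij*.

bamorlafgu, nezise, restij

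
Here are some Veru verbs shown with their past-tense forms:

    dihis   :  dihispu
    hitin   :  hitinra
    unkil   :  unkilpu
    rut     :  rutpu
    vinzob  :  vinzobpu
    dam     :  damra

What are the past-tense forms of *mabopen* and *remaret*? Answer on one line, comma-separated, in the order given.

The alternation tracks the final consonant of the stem — -ra when the stem ends in a nasal (*hitin*, *dam*); -pu when the stem ends in a non-nasal consonant (*dihis*, *unkil*, *rut*, *vinzob*).
*mabopen* — final consonant /n/ (a nasal) → -ra → *mabopenra*.
*remaret* — final consonant /t/ (non-nasal) → -pu → *remaretpu*.

mabopenra, remaretpu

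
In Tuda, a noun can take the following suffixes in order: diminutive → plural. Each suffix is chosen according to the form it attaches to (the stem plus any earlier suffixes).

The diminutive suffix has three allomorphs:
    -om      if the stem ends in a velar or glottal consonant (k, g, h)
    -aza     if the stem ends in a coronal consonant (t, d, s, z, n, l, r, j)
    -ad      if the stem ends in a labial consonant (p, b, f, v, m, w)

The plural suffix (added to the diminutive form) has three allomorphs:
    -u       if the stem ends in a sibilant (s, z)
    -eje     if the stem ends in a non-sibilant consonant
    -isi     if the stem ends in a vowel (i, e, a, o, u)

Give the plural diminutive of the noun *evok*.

evokomeje

Since the final consonant of *evok* is /k/ (velar/glottal), it takes -om, giving *evokom*.
The diminutive form *evokom* — final sound /m/ (a non-sibilant consonant) → -eje → *evokomeje*.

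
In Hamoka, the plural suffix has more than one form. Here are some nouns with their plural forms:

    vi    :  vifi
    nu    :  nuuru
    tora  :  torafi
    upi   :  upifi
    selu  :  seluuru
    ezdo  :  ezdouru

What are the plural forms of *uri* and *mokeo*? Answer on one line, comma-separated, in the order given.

Looking at the last vowel of each stem: -uru when the last vowel of the stem is a rounded vowel (*nu*, *selu*, *ezdo*); -fi when the last vowel of the stem is an unrounded vowel (*vi*, *tora*, *upi*).
*uri* — last vowel /i/ (an unrounded vowel) → -fi → *urifi*.
*mokeo*: last vowel = /o/, a rounded vowel → -uru → *mokeouru*.

urifi, mokeouru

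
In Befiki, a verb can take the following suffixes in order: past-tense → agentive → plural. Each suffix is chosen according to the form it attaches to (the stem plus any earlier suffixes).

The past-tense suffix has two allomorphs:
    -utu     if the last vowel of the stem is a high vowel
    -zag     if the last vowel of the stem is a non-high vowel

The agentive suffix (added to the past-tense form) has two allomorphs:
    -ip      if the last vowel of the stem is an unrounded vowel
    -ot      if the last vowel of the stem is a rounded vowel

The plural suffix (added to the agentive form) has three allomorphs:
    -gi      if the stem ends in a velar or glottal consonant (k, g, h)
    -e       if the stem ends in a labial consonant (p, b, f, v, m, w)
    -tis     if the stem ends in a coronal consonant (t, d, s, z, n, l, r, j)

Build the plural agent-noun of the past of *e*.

ezagipe

The last vowel of *e* is /e/, which is a non-high vowel, so the past-tense suffix is -zag, giving *ezag*.
The past-tense form *ezag*: last vowel = /a/, an unrounded vowel → -ip → *ezagip*.
The final consonant of the agentive form *ezagip* is /p/, which is labial, so the plural suffix is -e, giving *ezagipe*.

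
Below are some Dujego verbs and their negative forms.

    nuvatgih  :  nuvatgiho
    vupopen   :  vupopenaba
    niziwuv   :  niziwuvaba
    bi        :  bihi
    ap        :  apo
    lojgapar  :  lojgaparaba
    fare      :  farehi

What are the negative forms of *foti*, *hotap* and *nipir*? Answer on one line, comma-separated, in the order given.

fotihi, hotapo, nipiraba

The alternation tracks the final sound of the stem — -o when the stem ends in a voiceless consonant (*nuvatgih*, *ap*); -aba when the stem ends in a voiced consonant (*vupopen*, *niziwuv*, *lojgapar*); -hi when the stem ends in a vowel (*bi*, *fare*).
The final sound of *foti* is /i/, which is a vowel, so the suffix is -hi, giving *fotihi*.
The final sound of *hotap* is /p/, which is a voiceless consonant, so the suffix is -o, giving *hotapo*.
The final sound of *nipir* is /r/, which is a voiced consonant, so the suffix is -aba, giving *nipiraba*.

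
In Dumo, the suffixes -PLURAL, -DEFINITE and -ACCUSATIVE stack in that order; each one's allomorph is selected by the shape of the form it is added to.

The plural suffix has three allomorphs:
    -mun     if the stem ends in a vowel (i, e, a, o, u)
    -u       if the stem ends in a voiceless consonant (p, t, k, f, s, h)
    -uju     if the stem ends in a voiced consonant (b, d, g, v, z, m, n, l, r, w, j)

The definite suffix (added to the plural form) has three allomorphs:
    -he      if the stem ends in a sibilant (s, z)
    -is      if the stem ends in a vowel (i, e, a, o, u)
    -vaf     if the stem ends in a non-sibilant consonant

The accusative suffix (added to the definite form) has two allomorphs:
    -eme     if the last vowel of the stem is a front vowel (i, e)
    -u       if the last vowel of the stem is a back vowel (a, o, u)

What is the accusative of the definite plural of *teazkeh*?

*teazkeh* — final sound /h/ (a voiceless consonant) → -u → *teazkehu*.
The plural form *teazkehu*: final sound = /u/, a vowel → -is → *teazkehuis*.
Since the last vowel of the definite form *teazkehuis* is /i/ (a front vowel), it takes -eme, giving *teazkehuiseme*.

teazkehuiseme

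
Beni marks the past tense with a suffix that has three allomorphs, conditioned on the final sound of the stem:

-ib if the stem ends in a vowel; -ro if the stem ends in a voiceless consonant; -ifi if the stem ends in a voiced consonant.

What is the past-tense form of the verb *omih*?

omihro

Since the final sound of *omih* is /h/ (a voiceless consonant), it takes -ro, giving *omihro*.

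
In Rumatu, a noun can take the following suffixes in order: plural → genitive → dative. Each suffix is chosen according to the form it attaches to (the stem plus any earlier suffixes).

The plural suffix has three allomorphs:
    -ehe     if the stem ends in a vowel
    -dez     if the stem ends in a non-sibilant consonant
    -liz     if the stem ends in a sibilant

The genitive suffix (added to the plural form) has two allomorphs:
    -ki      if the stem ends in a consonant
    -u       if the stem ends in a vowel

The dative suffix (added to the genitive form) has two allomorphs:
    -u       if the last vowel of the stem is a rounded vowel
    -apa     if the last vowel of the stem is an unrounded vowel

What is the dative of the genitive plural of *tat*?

*tat* — final sound /t/ (a non-sibilant consonant) → -dez → *tatdez*.
The final sound of the plural form *tatdez* is /z/, which is a consonant, so the genitive suffix is -ki, giving *tatdezki*.
The genitive form *tatdezki*: last vowel = /i/, an unrounded vowel → -apa → *tatdezkiapa*.

tatdezkiapa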